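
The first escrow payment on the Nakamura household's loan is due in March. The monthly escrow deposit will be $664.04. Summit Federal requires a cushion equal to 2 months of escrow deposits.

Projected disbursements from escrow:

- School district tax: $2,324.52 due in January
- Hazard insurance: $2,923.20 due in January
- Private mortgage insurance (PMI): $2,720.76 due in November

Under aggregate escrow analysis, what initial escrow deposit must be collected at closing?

$1,992.12

Cushion = 2 × $664.04 = $1,328.08
Trial balance (start $0, +$664.04 each month, − disbursements):
  Mar: +$664.04 → $664.04
  Apr: +$664.04 → $1,328.08
  May: +$664.04 → $1,992.12
  Jun: +$664.04 → $2,656.16
  Jul: +$664.04 → $3,320.20
  Aug: +$664.04 → $3,984.24
  Sep: +$664.04 → $4,648.28
  Oct: +$664.04 → $5,312.32
  Nov: +$664.04 − $2,720.76 → $3,255.60
  Dec: +$664.04 → $3,919.64
  Jan: +$664.04 − $5,247.72 → -$664.04
  Feb: +$664.04 → $0.00
Lowest trial balance = -$664.04 (Jan)
Initial deposit = cushion − low point = $1,328.08 − (-$664.04) = $1,992.12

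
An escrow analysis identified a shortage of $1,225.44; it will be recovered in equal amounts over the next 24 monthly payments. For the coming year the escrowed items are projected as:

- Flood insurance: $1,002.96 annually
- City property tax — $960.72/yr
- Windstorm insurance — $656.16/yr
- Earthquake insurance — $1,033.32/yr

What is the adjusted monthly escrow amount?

Flood insurance = $1,002.96 annually
City property tax = $960.72 annually
Windstorm insurance = $656.16 annually
Earthquake insurance = $1,033.32 annually
Total annual escrow = $3,653.16
Monthly escrow = $3,653.16 / 12 = $304.43
Monthly shortage recovery: $1,225.44 ÷ 24 = $51.06
New monthly escrow = $304.43 + $51.06 = $355.49

$355.49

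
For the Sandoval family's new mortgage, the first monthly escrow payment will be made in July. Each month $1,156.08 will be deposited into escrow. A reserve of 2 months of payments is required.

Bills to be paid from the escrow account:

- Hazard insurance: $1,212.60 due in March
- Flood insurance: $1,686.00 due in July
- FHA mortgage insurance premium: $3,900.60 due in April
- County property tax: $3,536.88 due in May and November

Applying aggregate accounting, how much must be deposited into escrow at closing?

$3,468.24

Cushion = 2 × $1,156.08 = $2,312.16
Trial balance (start $0, +$1,156.08 each month, − disbursements):
  Jul: +$1,156.08 − $1,686.00 → -$529.92
  Aug: +$1,156.08 → $626.16
  Sep: +$1,156.08 → $1,782.24
  Oct: +$1,156.08 → $2,938.32
  Nov: +$1,156.08 − $3,536.88 → $557.52
  Dec: +$1,156.08 → $1,713.60
  Jan: +$1,156.08 → $2,869.68
  Feb: +$1,156.08 → $4,025.76
  Mar: +$1,156.08 − $1,212.60 → $3,969.24
  Apr: +$1,156.08 − $3,900.60 → $1,224.72
  May: +$1,156.08 − $3,536.88 → -$1,156.08
  Jun: +$1,156.08 → $0.00
Lowest trial balance = -$1,156.08 (May)
Initial deposit = cushion − low point = $2,312.16 − (-$1,156.08) = $3,468.24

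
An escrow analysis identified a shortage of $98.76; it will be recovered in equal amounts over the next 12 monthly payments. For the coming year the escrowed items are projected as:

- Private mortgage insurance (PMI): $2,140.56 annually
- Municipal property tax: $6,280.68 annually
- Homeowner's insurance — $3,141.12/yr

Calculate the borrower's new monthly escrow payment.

$971.76

Private mortgage insurance (PMI) — $2,140.56
Municipal property tax — $6,280.68
Homeowner's insurance — $3,141.12
Total per year = $2,140.56 + $6,280.68 + $3,141.12 = $11,562.36
Per month = $11,562.36 / 12 = $963.53
Monthly shortage recovery: $98.76 / 12 = $8.23
Adjusted monthly = $963.53 + $8.23 = $971.76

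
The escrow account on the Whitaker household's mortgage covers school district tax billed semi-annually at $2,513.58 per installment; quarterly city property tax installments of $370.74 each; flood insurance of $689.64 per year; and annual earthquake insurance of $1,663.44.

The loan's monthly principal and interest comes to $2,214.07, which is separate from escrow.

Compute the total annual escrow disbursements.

School district tax = $2,513.58 × 2 = $5,027.16/yr
City property tax = $370.74 × 4 = $1,482.96/yr
Flood insurance = $689.64/yr
Earthquake insurance = $1,663.44/yr
Yearly total = $5,027.16 + $1,482.96 + $689.64 + $1,663.44 = $8,863.20

$8,863.20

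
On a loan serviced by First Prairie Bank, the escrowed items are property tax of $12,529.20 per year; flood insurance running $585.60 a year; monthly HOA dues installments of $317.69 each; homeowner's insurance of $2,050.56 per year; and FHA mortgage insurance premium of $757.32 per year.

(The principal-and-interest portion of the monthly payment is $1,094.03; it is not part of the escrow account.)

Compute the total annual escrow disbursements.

Property tax = $12,529.20
Flood insurance = $585.60
HOA dues = $317.69 × 12 = $3,812.28
Homeowner's insurance = $2,050.56
FHA mortgage insurance premium = $757.32
Total per year = $12,529.20 + $585.60 + $3,812.28 + $2,050.56 + $757.32 = $19,734.96

$19,734.96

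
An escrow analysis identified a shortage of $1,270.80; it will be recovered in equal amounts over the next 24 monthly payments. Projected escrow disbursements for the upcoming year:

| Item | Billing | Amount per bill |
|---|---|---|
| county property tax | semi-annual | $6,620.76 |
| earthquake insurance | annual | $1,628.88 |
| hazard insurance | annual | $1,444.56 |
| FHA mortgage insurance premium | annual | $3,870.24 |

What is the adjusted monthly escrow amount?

$1,735.05

County property tax: $6,620.76 × 2 = $13,241.52
Earthquake insurance: $1,628.88
Hazard insurance: $1,444.56
FHA mortgage insurance premium: $3,870.24
Yearly total = $13,241.52 + $1,628.88 + $1,444.56 + $3,870.24 = $20,185.20
Monthly = $20,185.20 / 12 = $1,682.10
Shortage spread = $1,270.80 / 24 = $52.95/mo
Adjusted monthly = $1,682.10 + $52.95 = $1,735.05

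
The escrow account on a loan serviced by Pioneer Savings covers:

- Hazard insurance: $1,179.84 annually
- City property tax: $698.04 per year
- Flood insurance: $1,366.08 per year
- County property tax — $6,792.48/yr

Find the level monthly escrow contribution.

$836.37

Hazard insurance — $1,179.84 per year
City property tax — $698.04 per year
Flood insurance — $1,366.08 per year
County property tax — $6,792.48 per year
Total per year = $10,036.44
Monthly = $10,036.44 / 12 = $836.37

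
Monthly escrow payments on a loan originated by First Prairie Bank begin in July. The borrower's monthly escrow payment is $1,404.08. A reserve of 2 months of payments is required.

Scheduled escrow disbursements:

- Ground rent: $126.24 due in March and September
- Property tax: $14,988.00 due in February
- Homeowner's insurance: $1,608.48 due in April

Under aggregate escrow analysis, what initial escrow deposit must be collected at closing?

Cushion = 2 × $1,404.08 = $2,808.16
Trial balance (start $0, +$1,404.08 each month, − disbursements):
  Jul: +$1,404.08 → $1,404.08
  Aug: +$1,404.08 → $2,808.16
  Sep: +$1,404.08 − $126.24 → $4,086.00
  Oct: +$1,404.08 → $5,490.08
  Nov: +$1,404.08 → $6,894.16
  Dec: +$1,404.08 → $8,298.24
  Jan: +$1,404.08 → $9,702.32
  Feb: +$1,404.08 − $14,988.00 → -$3,881.60
  Mar: +$1,404.08 − $126.24 → -$2,603.76
  Apr: +$1,404.08 − $1,608.48 → -$2,808.16
  May: +$1,404.08 → -$1,404.08
  Jun: +$1,404.08 → $0.00
Lowest trial balance = -$3,881.60 (Feb)
Initial deposit = cushion − low point = $2,808.16 − (-$3,881.60) = $6,689.76

$6,689.76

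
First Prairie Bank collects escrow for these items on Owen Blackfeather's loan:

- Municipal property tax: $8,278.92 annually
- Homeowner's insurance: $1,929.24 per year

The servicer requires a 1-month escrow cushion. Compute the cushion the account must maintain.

$850.68

Municipal property tax: $8,278.92 annually
Homeowner's insurance: $1,929.24 annually
Total annual escrow = $8,278.92 + $1,929.24 = $10,208.16
Monthly = $10,208.16 ÷ 12 = $850.68
Required cushion = 1 × $850.68 = $850.68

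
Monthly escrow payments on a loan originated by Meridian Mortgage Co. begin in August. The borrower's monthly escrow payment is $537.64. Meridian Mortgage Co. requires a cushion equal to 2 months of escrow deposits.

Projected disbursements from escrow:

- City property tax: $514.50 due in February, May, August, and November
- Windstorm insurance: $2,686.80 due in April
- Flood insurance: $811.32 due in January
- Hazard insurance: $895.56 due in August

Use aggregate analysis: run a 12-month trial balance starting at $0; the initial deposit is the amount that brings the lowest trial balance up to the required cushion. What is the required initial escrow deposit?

Cushion = 2 × $537.64 = $1,075.28
Trial balance (start $0, +$537.64 each month, − disbursements):
  Aug: +$537.64 − $1,410.06 → -$872.42
  Sep: +$537.64 → -$334.78
  Oct: +$537.64 → $202.86
  Nov: +$537.64 − $514.50 → $226.00
  Dec: +$537.64 → $763.64
  Jan: +$537.64 − $811.32 → $489.96
  Feb: +$537.64 − $514.50 → $513.10
  Mar: +$537.64 → $1,050.74
  Apr: +$537.64 − $2,686.80 → -$1,098.42
  May: +$537.64 − $514.50 → -$1,075.28
  Jun: +$537.64 → -$537.64
  Jul: +$537.64 → $0.00
Lowest trial balance = -$1,098.42 (Apr)
Initial deposit = cushion − low point = $1,075.28 − (-$1,098.42) = $2,173.70

$2,173.70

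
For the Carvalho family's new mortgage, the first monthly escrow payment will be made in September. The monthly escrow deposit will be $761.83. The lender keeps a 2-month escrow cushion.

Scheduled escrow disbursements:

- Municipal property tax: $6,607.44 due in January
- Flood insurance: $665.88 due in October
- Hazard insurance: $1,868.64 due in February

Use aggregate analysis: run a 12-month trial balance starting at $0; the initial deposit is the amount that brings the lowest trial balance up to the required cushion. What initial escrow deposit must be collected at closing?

Cushion = 2 × $761.83 = $1,523.66
Trial balance (start $0, +$761.83 each month, − disbursements):
  Sep: +$761.83 → $761.83
  Oct: +$761.83 − $665.88 → $857.78
  Nov: +$761.83 → $1,619.61
  Dec: +$761.83 → $2,381.44
  Jan: +$761.83 − $6,607.44 → -$3,464.17
  Feb: +$761.83 − $1,868.64 → -$4,570.98
  Mar: +$761.83 → -$3,809.15
  Apr: +$761.83 → -$3,047.32
  May: +$761.83 → -$2,285.49
  Jun: +$761.83 → -$1,523.66
  Jul: +$761.83 → -$761.83
  Aug: +$761.83 → $0.00
Lowest trial balance = -$4,570.98 (Feb)
Initial deposit = cushion − low point = $1,523.66 − (-$4,570.98) = $6,094.64

$6,094.64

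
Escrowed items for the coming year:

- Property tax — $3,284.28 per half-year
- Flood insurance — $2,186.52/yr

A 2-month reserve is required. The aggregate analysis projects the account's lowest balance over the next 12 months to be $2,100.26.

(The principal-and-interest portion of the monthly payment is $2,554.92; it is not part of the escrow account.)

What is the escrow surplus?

Property tax — $3,284.28 × 2 = $6,568.56 annually
Flood insurance — $2,186.52 annually
Combined annual = $8,755.08
Monthly escrow = $8,755.08 / 12 = $729.59
Cushion = 2 × $729.59 = $1,459.18
Surplus = $2,100.26 − $1,459.18 = $641.08

$641.08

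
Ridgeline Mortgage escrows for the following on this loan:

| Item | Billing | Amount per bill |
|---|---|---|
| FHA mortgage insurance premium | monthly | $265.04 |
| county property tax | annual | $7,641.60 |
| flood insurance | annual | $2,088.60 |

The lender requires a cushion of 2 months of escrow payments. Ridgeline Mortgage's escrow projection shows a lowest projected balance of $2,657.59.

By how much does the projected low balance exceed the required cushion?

$505.81

FHA mortgage insurance premium: $265.04 × 12 = $3,180.48/yr
County property tax: $7,641.60/yr
Flood insurance: $2,088.60/yr
Combined annual = $12,910.68
Monthly = $12,910.68 / 12 = $1,075.89
Required reserve = 2 × $1,075.89 = $2,151.78
Surplus = $2,657.59 − $2,151.78 = $505.81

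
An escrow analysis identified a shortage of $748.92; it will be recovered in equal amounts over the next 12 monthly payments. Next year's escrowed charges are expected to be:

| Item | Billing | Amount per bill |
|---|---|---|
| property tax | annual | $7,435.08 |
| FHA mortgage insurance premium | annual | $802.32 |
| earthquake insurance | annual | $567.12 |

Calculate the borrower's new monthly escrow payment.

$796.12

Property tax — $7,435.08/yr
FHA mortgage insurance premium — $802.32/yr
Earthquake insurance — $567.12/yr
Yearly total = $7,435.08 + $802.32 + $567.12 = $8,804.52
Base monthly escrow = $8,804.52 / 12 = $733.71
Monthly shortage recovery: $748.92 / 12 = $62.41
Adjusted monthly = $733.71 + $62.41 = $796.12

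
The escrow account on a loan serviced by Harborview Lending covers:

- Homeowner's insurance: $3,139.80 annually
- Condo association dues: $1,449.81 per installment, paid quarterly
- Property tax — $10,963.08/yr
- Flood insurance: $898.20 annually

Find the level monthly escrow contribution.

$1,733.36

Homeowner's insurance: $3,139.80 annually
Condo association dues: $1,449.81 × 4 = $5,799.24 annually
Property tax: $10,963.08 annually
Flood insurance: $898.20 annually
Total per year = $20,800.32
Per month = $20,800.32 / 12 = $1,733.36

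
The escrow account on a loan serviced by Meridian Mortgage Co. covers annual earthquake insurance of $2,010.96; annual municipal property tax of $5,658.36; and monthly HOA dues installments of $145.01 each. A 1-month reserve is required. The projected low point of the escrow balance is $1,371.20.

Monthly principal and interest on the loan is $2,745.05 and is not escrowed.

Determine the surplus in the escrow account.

Earthquake insurance = $2,010.96 annually
Municipal property tax = $5,658.36 annually
HOA dues = $145.01 × 12 = $1,740.12 annually
Yearly total = $2,010.96 + $5,658.36 + $1,740.12 = $9,409.44
Monthly escrow = $9,409.44 / 12 = $784.12
Required reserve = 1 × $784.12 = $784.12
Surplus = $1,371.20 − $784.12 = $587.08

$587.08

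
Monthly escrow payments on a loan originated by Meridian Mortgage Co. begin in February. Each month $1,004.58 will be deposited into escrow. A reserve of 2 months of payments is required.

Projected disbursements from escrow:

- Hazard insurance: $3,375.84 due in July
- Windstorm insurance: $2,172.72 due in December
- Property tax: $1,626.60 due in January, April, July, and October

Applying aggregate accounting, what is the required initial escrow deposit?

Cushion = 2 × $1,004.58 = $2,009.16
Trial balance (start $0, +$1,004.58 each month, − disbursements):
  Feb: +$1,004.58 → $1,004.58
  Mar: +$1,004.58 → $2,009.16
  Apr: +$1,004.58 − $1,626.60 → $1,387.14
  May: +$1,004.58 → $2,391.72
  Jun: +$1,004.58 → $3,396.30
  Jul: +$1,004.58 − $5,002.44 → -$601.56
  Aug: +$1,004.58 → $403.02
  Sep: +$1,004.58 → $1,407.60
  Oct: +$1,004.58 − $1,626.60 → $785.58
  Nov: +$1,004.58 → $1,790.16
  Dec: +$1,004.58 − $2,172.72 → $622.02
  Jan: +$1,004.58 − $1,626.60 → $0.00
Lowest trial balance = -$601.56 (Jul)
Initial deposit = cushion − low point = $2,009.16 − (-$601.56) = $2,610.72

$2,610.72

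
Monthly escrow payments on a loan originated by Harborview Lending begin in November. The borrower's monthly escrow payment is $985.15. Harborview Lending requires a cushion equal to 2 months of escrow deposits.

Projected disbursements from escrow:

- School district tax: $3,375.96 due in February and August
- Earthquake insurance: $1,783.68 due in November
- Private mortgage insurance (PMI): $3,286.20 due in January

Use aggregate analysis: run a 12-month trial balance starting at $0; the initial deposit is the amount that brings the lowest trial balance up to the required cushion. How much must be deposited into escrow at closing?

$6,475.54

Cushion = 2 × $985.15 = $1,970.30
Trial balance (start $0, +$985.15 each month, − disbursements):
  Nov: +$985.15 − $1,783.68 → -$798.53
  Dec: +$985.15 → $186.62
  Jan: +$985.15 − $3,286.20 → -$2,114.43
  Feb: +$985.15 − $3,375.96 → -$4,505.24
  Mar: +$985.15 → -$3,520.09
  Apr: +$985.15 → -$2,534.94
  May: +$985.15 → -$1,549.79
  Jun: +$985.15 → -$564.64
  Jul: +$985.15 → $420.51
  Aug: +$985.15 − $3,375.96 → -$1,970.30
  Sep: +$985.15 → -$985.15
  Oct: +$985.15 → $0.00
Lowest trial balance = -$4,505.24 (Feb)
Initial deposit = cushion − low point = $1,970.30 − (-$4,505.24) = $6,475.54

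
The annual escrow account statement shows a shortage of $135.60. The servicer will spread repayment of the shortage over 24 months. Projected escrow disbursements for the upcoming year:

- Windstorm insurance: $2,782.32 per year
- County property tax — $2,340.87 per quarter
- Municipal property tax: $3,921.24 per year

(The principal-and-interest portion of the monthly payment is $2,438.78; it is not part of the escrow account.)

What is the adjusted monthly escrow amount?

Windstorm insurance: $2,782.32 per year
County property tax: $2,340.87 × 4 = $9,363.48 per year
Municipal property tax: $3,921.24 per year
Yearly total = $2,782.32 + $9,363.48 + $3,921.24 = $16,067.04
Per month = $16,067.04 ÷ 12 = $1,338.92
Monthly shortage recovery: $135.60 ÷ 24 = $5.65
Adjusted monthly = $1,338.92 + $5.65 = $1,344.57

$1,344.57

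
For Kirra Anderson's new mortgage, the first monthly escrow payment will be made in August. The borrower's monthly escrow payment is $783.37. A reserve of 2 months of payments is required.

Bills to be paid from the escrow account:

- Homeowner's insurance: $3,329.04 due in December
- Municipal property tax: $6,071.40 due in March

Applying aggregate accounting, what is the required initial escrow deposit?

Cushion = 2 × $783.37 = $1,566.74
Trial balance (start $0, +$783.37 each month, − disbursements):
  Aug: +$783.37 → $783.37
  Sep: +$783.37 → $1,566.74
  Oct: +$783.37 → $2,350.11
  Nov: +$783.37 → $3,133.48
  Dec: +$783.37 − $3,329.04 → $587.81
  Jan: +$783.37 → $1,371.18
  Feb: +$783.37 → $2,154.55
  Mar: +$783.37 − $6,071.40 → -$3,133.48
  Apr: +$783.37 → -$2,350.11
  May: +$783.37 → -$1,566.74
  Jun: +$783.37 → -$783.37
  Jul: +$783.37 → $0.00
Lowest trial balance = -$3,133.48 (Mar)
Initial deposit = cushion − low point = $1,566.74 − (-$3,133.48) = $4,700.22

$4,700.22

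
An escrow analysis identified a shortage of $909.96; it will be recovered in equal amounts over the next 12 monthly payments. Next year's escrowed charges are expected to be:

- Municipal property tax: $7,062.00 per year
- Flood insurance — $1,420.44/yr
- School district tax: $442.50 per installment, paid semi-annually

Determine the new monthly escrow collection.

$856.45

Municipal property tax — $7,062.00 per year
Flood insurance — $1,420.44 per year
School district tax — $442.50 × 2 = $885.00 per year
Combined annual = $7,062.00 + $1,420.44 + $885.00 = $9,367.44
Per month = $9,367.44 / 12 = $780.62
Shortage per month = $909.96 ÷ 12 = $75.83
New monthly escrow = $780.62 + $75.83 = $856.45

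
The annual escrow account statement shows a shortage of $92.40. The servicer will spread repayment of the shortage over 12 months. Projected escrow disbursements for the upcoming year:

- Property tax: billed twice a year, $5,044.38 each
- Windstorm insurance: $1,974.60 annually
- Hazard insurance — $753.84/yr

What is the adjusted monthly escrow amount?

$1,075.80

Property tax = $5,044.38 × 2 = $10,088.76 annually
Windstorm insurance = $1,974.60 annually
Hazard insurance = $753.84 annually
Total per year = $10,088.76 + $1,974.60 + $753.84 = $12,817.20
Monthly = $12,817.20 ÷ 12 = $1,068.10
Shortage per month = $92.40 ÷ 12 = $7.70
Adjusted monthly = $1,068.10 + $7.70 = $1,075.80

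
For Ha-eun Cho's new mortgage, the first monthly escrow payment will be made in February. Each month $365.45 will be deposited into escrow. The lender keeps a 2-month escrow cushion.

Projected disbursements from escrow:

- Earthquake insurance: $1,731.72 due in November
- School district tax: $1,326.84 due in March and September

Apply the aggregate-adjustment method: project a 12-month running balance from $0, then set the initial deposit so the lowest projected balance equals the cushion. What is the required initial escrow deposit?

Cushion = 2 × $365.45 = $730.90
Trial balance (start $0, +$365.45 each month, − disbursements):
  Feb: +$365.45 → $365.45
  Mar: +$365.45 − $1,326.84 → -$595.94
  Apr: +$365.45 → -$230.49
  May: +$365.45 → $134.96
  Jun: +$365.45 → $500.41
  Jul: +$365.45 → $865.86
  Aug: +$365.45 → $1,231.31
  Sep: +$365.45 − $1,326.84 → $269.92
  Oct: +$365.45 → $635.37
  Nov: +$365.45 − $1,731.72 → -$730.90
  Dec: +$365.45 → -$365.45
  Jan: +$365.45 → $0.00
Lowest trial balance = -$730.90 (Nov)
Initial deposit = cushion − low point = $730.90 − (-$730.90) = $1,461.80

$1,461.80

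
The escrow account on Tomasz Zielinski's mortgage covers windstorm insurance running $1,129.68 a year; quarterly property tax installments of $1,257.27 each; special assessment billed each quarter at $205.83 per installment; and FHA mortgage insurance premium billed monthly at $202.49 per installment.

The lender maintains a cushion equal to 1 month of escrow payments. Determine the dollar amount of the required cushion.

$784.33

Windstorm insurance = $1,129.68/yr
Property tax = $1,257.27 × 4 = $5,029.08/yr
Special assessment = $205.83 × 4 = $823.32/yr
FHA mortgage insurance premium = $202.49 × 12 = $2,429.88/yr
Yearly total = $1,129.68 + $5,029.08 + $823.32 + $2,429.88 = $9,411.96
Base monthly escrow = $9,411.96 ÷ 12 = $784.33
Required cushion = 1 × $784.33 = $784.33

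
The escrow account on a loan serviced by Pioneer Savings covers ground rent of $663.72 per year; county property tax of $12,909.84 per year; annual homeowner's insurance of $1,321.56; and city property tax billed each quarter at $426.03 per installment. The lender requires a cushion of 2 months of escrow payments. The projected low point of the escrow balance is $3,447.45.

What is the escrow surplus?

Ground rent — $663.72 annually
County property tax — $12,909.84 annually
Homeowner's insurance — $1,321.56 annually
City property tax — $426.03 × 4 = $1,704.12 annually
Combined annual = $16,599.24
Base monthly escrow = $16,599.24 / 12 = $1,383.27
Required cushion = 2 × $1,383.27 = $2,766.54
Excess over cushion: $3,447.45 − $2,766.54 = $680.91

$680.91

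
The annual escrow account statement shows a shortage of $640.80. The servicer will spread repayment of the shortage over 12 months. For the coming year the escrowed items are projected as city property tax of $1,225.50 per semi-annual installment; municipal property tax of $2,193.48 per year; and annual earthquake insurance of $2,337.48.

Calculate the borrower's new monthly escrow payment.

City property tax = $1,225.50 × 2 = $2,451.00 per year
Municipal property tax = $2,193.48 per year
Earthquake insurance = $2,337.48 per year
Yearly total = $2,451.00 + $2,193.48 + $2,337.48 = $6,981.96
Per month = $6,981.96 / 12 = $581.83
Shortage per month = $640.80 ÷ 12 = $53.40
New monthly escrow = $581.83 + $53.40 = $635.23

$635.23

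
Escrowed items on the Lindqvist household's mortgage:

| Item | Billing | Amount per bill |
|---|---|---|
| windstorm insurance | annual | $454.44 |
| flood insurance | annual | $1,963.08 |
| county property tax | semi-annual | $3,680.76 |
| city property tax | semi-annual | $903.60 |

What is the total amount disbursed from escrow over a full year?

$11,586.24

Windstorm insurance — $454.44 per year
Flood insurance — $1,963.08 per year
County property tax — $3,680.76 × 2 = $7,361.52 per year
City property tax — $903.60 × 2 = $1,807.20 per year
Total annual escrow = $454.44 + $1,963.08 + $7,361.52 + $1,807.20 = $11,586.24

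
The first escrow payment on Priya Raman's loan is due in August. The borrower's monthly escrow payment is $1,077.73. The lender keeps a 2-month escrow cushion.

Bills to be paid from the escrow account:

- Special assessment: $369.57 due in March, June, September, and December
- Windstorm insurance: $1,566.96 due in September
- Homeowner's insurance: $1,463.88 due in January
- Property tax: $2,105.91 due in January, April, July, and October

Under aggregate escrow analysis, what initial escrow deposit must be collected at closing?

Cushion = 2 × $1,077.73 = $2,155.46
Trial balance (start $0, +$1,077.73 each month, − disbursements):
  Aug: +$1,077.73 → $1,077.73
  Sep: +$1,077.73 − $1,936.53 → $218.93
  Oct: +$1,077.73 − $2,105.91 → -$809.25
  Nov: +$1,077.73 → $268.48
  Dec: +$1,077.73 − $369.57 → $976.64
  Jan: +$1,077.73 − $3,569.79 → -$1,515.42
  Feb: +$1,077.73 → -$437.69
  Mar: +$1,077.73 − $369.57 → $270.47
  Apr: +$1,077.73 − $2,105.91 → -$757.71
  May: +$1,077.73 → $320.02
  Jun: +$1,077.73 − $369.57 → $1,028.18
  Jul: +$1,077.73 − $2,105.91 → $0.00
Lowest trial balance = -$1,515.42 (Jan)
Initial deposit = cushion − low point = $2,155.46 − (-$1,515.42) = $3,670.88

$3,670.88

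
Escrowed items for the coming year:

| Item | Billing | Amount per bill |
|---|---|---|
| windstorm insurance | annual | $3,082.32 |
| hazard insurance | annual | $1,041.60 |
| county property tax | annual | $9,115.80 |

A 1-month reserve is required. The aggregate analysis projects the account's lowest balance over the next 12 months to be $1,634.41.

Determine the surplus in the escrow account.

Windstorm insurance = $3,082.32
Hazard insurance = $1,041.60
County property tax = $9,115.80
Total annual escrow = $13,239.72
Per month = $13,239.72 / 12 = $1,103.31
Required reserve = 1 × $1,103.31 = $1,103.31
Surplus = $1,634.41 − $1,103.31 = $531.10

$531.10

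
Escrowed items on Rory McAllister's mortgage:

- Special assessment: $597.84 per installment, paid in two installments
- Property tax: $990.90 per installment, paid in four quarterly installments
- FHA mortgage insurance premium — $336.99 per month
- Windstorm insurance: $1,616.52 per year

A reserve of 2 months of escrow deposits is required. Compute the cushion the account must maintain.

Special assessment: $597.84 × 2 = $1,195.68
Property tax: $990.90 × 4 = $3,963.60
FHA mortgage insurance premium: $336.99 × 12 = $4,043.88
Windstorm insurance: $1,616.52
Combined annual = $10,819.68
Base monthly escrow = $10,819.68 ÷ 12 = $901.64
Required cushion = 2 × $901.64 = $1,803.28

$1,803.28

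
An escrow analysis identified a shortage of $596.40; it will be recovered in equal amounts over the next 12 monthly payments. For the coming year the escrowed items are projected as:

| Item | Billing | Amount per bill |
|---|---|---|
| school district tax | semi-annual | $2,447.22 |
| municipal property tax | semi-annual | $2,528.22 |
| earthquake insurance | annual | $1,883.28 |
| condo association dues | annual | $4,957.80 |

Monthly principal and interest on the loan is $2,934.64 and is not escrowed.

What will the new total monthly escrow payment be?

School district tax: $2,447.22 × 2 = $4,894.44 per year
Municipal property tax: $2,528.22 × 2 = $5,056.44 per year
Earthquake insurance: $1,883.28 per year
Condo association dues: $4,957.80 per year
Total per year = $4,894.44 + $5,056.44 + $1,883.28 + $4,957.80 = $16,791.96
Per month = $16,791.96 ÷ 12 = $1,399.33
Shortage spread = $596.40 / 12 = $49.70/mo
Adjusted monthly = $1,399.33 + $49.70 = $1,449.03

$1,449.03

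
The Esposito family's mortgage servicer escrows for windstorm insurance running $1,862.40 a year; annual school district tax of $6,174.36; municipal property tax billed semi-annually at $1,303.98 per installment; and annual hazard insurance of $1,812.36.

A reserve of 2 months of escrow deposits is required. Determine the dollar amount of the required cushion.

Windstorm insurance — $1,862.40/yr
School district tax — $6,174.36/yr
Municipal property tax — $1,303.98 × 2 = $2,607.96/yr
Hazard insurance — $1,812.36/yr
Annual escrow total = $12,457.08
Per month = $12,457.08 / 12 = $1,038.09
Cushion = 2 × $1,038.09 = $2,076.18

$2,076.18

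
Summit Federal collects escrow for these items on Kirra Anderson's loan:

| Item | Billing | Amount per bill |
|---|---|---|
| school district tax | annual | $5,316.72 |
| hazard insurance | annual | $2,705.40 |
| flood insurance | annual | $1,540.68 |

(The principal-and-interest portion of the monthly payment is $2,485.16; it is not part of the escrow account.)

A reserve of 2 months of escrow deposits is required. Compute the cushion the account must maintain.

$1,593.80

School district tax = $5,316.72/yr
Hazard insurance = $2,705.40/yr
Flood insurance = $1,540.68/yr
Annual escrow total = $5,316.72 + $2,705.40 + $1,540.68 = $9,562.80
Base monthly escrow = $9,562.80 / 12 = $796.90
Required cushion = 2 × $796.90 = $1,593.80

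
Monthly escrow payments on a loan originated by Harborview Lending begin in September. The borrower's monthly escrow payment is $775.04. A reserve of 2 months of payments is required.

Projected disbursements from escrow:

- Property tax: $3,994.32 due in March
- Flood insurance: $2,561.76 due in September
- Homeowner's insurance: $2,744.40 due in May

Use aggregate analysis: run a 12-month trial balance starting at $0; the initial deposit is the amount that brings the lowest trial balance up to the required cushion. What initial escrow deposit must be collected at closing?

$3,875.20

Cushion = 2 × $775.04 = $1,550.08
Trial balance (start $0, +$775.04 each month, − disbursements):
  Sep: +$775.04 − $2,561.76 → -$1,786.72
  Oct: +$775.04 → -$1,011.68
  Nov: +$775.04 → -$236.64
  Dec: +$775.04 → $538.40
  Jan: +$775.04 → $1,313.44
  Feb: +$775.04 → $2,088.48
  Mar: +$775.04 − $3,994.32 → -$1,130.80
  Apr: +$775.04 → -$355.76
  May: +$775.04 − $2,744.40 → -$2,325.12
  Jun: +$775.04 → -$1,550.08
  Jul: +$775.04 → -$775.04
  Aug: +$775.04 → $0.00
Lowest trial balance = -$2,325.12 (May)
Initial deposit = cushion − low point = $1,550.08 − (-$2,325.12) = $3,875.20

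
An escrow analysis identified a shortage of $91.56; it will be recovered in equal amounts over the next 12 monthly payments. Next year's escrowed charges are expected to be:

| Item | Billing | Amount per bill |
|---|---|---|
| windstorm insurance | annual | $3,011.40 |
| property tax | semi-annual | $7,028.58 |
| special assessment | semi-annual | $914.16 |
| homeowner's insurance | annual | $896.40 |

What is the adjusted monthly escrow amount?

$1,657.07

Windstorm insurance: $3,011.40 annually
Property tax: $7,028.58 × 2 = $14,057.16 annually
Special assessment: $914.16 × 2 = $1,828.32 annually
Homeowner's insurance: $896.40 annually
Total per year = $19,793.28
Monthly = $19,793.28 ÷ 12 = $1,649.44
Shortage per month = $91.56 ÷ 12 = $7.63
New monthly escrow = $1,649.44 + $7.63 = $1,657.07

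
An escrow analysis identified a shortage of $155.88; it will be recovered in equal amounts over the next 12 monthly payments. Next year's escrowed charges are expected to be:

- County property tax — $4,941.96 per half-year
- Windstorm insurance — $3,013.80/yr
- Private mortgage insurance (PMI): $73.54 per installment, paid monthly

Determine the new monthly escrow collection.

County property tax: $4,941.96 × 2 = $9,883.92
Windstorm insurance: $3,013.80
Private mortgage insurance (PMI): $73.54 × 12 = $882.48
Annual escrow total = $9,883.92 + $3,013.80 + $882.48 = $13,780.20
Per month = $13,780.20 ÷ 12 = $1,148.35
Shortage per month = $155.88 / 12 = $12.99
Adjusted monthly = $1,148.35 + $12.99 = $1,161.34

$1,161.34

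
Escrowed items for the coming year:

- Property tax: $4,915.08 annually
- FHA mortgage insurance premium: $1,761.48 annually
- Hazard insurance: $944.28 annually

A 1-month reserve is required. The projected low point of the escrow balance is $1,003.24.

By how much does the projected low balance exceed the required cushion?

Property tax = $4,915.08 annually
FHA mortgage insurance premium = $1,761.48 annually
Hazard insurance = $944.28 annually
Combined annual = $4,915.08 + $1,761.48 + $944.28 = $7,620.84
Per month = $7,620.84 ÷ 12 = $635.07
Cushion = 1 × $635.07 = $635.07
Excess over cushion: $1,003.24 − $635.07 = $368.17

$368.17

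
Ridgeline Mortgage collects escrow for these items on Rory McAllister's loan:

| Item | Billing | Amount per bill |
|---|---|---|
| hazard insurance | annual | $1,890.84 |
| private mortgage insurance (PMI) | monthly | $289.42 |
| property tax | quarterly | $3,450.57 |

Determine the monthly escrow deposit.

$1,597.18

Hazard insurance: $1,890.84 annually
Private mortgage insurance (PMI): $289.42 × 12 = $3,473.04 annually
Property tax: $3,450.57 × 4 = $13,802.28 annually
Yearly total = $1,890.84 + $3,473.04 + $13,802.28 = $19,166.16
Monthly escrow = $19,166.16 ÷ 12 = $1,597.18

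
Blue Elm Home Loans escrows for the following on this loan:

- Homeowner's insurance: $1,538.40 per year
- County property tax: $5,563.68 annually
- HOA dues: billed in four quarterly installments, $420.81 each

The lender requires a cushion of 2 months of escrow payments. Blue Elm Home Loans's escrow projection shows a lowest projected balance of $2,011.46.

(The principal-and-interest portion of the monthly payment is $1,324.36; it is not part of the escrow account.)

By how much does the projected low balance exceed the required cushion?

$547.24

Homeowner's insurance = $1,538.40/yr
County property tax = $5,563.68/yr
HOA dues = $420.81 × 4 = $1,683.24/yr
Combined annual = $8,785.32
Per month = $8,785.32 / 12 = $732.11
Cushion = 2 × $732.11 = $1,464.22
Excess over cushion: $2,011.46 − $1,464.22 = $547.24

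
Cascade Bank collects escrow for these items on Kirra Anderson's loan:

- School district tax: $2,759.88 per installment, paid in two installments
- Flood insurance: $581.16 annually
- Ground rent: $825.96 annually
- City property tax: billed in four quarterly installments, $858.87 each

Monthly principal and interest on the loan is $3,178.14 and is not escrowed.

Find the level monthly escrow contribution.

$863.53

School district tax = $2,759.88 × 2 = $5,519.76
Flood insurance = $581.16
Ground rent = $825.96
City property tax = $858.87 × 4 = $3,435.48
Total annual escrow = $10,362.36
Monthly = $10,362.36 / 12 = $863.53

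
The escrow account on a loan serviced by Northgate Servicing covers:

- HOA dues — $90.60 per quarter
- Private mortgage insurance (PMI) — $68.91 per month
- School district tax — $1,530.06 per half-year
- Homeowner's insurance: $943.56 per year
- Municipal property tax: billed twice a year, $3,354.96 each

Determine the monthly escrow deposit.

$991.91

HOA dues: $90.60 × 4 = $362.40
Private mortgage insurance (PMI): $68.91 × 12 = $826.92
School district tax: $1,530.06 × 2 = $3,060.12
Homeowner's insurance: $943.56
Municipal property tax: $3,354.96 × 2 = $6,709.92
Total per year = $362.40 + $826.92 + $3,060.12 + $943.56 + $6,709.92 = $11,902.92
Base monthly escrow = $11,902.92 / 12 = $991.91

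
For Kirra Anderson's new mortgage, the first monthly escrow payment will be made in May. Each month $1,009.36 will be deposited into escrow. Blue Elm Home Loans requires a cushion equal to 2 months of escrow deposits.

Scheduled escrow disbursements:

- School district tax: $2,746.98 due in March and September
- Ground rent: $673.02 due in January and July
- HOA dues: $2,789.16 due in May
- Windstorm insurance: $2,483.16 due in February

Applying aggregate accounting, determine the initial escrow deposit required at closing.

Cushion = 2 × $1,009.36 = $2,018.72
Trial balance (start $0, +$1,009.36 each month, − disbursements):
  May: +$1,009.36 − $2,789.16 → -$1,779.80
  Jun: +$1,009.36 → -$770.44
  Jul: +$1,009.36 − $673.02 → -$434.10
  Aug: +$1,009.36 → $575.26
  Sep: +$1,009.36 − $2,746.98 → -$1,162.36
  Oct: +$1,009.36 → -$153.00
  Nov: +$1,009.36 → $856.36
  Dec: +$1,009.36 → $1,865.72
  Jan: +$1,009.36 − $673.02 → $2,202.06
  Feb: +$1,009.36 − $2,483.16 → $728.26
  Mar: +$1,009.36 − $2,746.98 → -$1,009.36
  Apr: +$1,009.36 → $0.00
Lowest trial balance = -$1,779.80 (May)
Initial deposit = cushion − low point = $2,018.72 − (-$1,779.80) = $3,798.52

$3,798.52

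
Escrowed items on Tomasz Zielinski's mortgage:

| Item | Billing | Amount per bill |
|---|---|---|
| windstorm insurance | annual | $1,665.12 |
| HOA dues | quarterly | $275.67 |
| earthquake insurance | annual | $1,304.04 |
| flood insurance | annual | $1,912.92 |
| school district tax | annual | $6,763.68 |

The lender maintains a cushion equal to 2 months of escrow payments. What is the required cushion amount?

$2,124.74

Windstorm insurance: $1,665.12/yr
HOA dues: $275.67 × 4 = $1,102.68/yr
Earthquake insurance: $1,304.04/yr
Flood insurance: $1,912.92/yr
School district tax: $6,763.68/yr
Total annual escrow = $12,748.44
Base monthly escrow = $12,748.44 / 12 = $1,062.37
Reserve = 2 × $1,062.37 = $2,124.74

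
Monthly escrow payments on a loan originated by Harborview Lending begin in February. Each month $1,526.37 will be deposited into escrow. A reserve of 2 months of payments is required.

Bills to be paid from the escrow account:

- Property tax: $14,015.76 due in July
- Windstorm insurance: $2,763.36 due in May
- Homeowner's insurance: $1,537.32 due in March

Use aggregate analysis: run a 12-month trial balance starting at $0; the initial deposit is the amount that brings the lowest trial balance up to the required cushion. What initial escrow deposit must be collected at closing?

Cushion = 2 × $1,526.37 = $3,052.74
Trial balance (start $0, +$1,526.37 each month, − disbursements):
  Feb: +$1,526.37 → $1,526.37
  Mar: +$1,526.37 − $1,537.32 → $1,515.42
  Apr: +$1,526.37 → $3,041.79
  May: +$1,526.37 − $2,763.36 → $1,804.80
  Jun: +$1,526.37 → $3,331.17
  Jul: +$1,526.37 − $14,015.76 → -$9,158.22
  Aug: +$1,526.37 → -$7,631.85
  Sep: +$1,526.37 → -$6,105.48
  Oct: +$1,526.37 → -$4,579.11
  Nov: +$1,526.37 → -$3,052.74
  Dec: +$1,526.37 → -$1,526.37
  Jan: +$1,526.37 → $0.00
Lowest trial balance = -$9,158.22 (Jul)
Initial deposit = cushion − low point = $3,052.74 − (-$9,158.22) = $12,210.96

$12,210.96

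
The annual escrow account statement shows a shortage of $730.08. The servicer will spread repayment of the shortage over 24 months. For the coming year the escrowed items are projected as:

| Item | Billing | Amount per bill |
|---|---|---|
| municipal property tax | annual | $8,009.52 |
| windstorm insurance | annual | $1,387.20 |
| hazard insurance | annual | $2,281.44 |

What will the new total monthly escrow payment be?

$1,003.60

Municipal property tax = $8,009.52/yr
Windstorm insurance = $1,387.20/yr
Hazard insurance = $2,281.44/yr
Yearly total = $11,678.16
Monthly escrow = $11,678.16 ÷ 12 = $973.18
Shortage spread = $730.08 / 24 = $30.42/mo
Adjusted monthly = $973.18 + $30.42 = $1,003.60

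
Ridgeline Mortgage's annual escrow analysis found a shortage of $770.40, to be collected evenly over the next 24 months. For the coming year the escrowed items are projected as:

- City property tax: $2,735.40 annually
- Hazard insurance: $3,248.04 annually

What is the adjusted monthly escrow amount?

$530.72

City property tax: $2,735.40/yr
Hazard insurance: $3,248.04/yr
Combined annual = $2,735.40 + $3,248.04 = $5,983.44
Per month = $5,983.44 ÷ 12 = $498.62
Shortage spread = $770.40 / 24 = $32.10/mo
Adjusted monthly = $498.62 + $32.10 = $530.72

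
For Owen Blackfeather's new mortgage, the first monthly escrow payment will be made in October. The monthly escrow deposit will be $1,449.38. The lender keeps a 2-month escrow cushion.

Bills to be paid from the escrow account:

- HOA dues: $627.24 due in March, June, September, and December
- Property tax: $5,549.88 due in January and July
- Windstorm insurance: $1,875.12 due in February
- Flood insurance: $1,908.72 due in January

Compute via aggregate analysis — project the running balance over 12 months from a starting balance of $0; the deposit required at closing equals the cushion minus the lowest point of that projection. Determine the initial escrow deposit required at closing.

Cushion = 2 × $1,449.38 = $2,898.76
Trial balance (start $0, +$1,449.38 each month, − disbursements):
  Oct: +$1,449.38 → $1,449.38
  Nov: +$1,449.38 → $2,898.76
  Dec: +$1,449.38 − $627.24 → $3,720.90
  Jan: +$1,449.38 − $7,458.60 → -$2,288.32
  Feb: +$1,449.38 − $1,875.12 → -$2,714.06
  Mar: +$1,449.38 − $627.24 → -$1,891.92
  Apr: +$1,449.38 → -$442.54
  May: +$1,449.38 → $1,006.84
  Jun: +$1,449.38 − $627.24 → $1,828.98
  Jul: +$1,449.38 − $5,549.88 → -$2,271.52
  Aug: +$1,449.38 → -$822.14
  Sep: +$1,449.38 − $627.24 → $0.00
Lowest trial balance = -$2,714.06 (Feb)
Initial deposit = cushion − low point = $2,898.76 − (-$2,714.06) = $5,612.82

$5,612.82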